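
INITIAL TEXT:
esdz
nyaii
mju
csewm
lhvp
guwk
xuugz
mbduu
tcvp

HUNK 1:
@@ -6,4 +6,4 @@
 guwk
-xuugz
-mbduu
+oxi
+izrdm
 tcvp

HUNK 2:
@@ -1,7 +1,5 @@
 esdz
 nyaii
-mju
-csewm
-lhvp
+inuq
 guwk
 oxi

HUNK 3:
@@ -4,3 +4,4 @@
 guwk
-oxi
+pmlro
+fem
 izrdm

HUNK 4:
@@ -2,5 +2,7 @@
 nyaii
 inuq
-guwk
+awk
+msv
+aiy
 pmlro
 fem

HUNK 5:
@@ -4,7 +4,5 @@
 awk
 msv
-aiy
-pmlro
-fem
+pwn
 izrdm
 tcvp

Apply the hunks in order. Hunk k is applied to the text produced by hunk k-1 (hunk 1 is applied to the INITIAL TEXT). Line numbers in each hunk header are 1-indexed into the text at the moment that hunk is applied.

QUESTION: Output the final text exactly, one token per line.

Answer: esdz
nyaii
inuq
awk
msv
pwn
izrdm
tcvp

Derivation:
Hunk 1: at line 6 remove [xuugz,mbduu] add [oxi,izrdm] -> 9 lines: esdz nyaii mju csewm lhvp guwk oxi izrdm tcvp
Hunk 2: at line 1 remove [mju,csewm,lhvp] add [inuq] -> 7 lines: esdz nyaii inuq guwk oxi izrdm tcvp
Hunk 3: at line 4 remove [oxi] add [pmlro,fem] -> 8 lines: esdz nyaii inuq guwk pmlro fem izrdm tcvp
Hunk 4: at line 2 remove [guwk] add [awk,msv,aiy] -> 10 lines: esdz nyaii inuq awk msv aiy pmlro fem izrdm tcvp
Hunk 5: at line 4 remove [aiy,pmlro,fem] add [pwn] -> 8 lines: esdz nyaii inuq awk msv pwn izrdm tcvp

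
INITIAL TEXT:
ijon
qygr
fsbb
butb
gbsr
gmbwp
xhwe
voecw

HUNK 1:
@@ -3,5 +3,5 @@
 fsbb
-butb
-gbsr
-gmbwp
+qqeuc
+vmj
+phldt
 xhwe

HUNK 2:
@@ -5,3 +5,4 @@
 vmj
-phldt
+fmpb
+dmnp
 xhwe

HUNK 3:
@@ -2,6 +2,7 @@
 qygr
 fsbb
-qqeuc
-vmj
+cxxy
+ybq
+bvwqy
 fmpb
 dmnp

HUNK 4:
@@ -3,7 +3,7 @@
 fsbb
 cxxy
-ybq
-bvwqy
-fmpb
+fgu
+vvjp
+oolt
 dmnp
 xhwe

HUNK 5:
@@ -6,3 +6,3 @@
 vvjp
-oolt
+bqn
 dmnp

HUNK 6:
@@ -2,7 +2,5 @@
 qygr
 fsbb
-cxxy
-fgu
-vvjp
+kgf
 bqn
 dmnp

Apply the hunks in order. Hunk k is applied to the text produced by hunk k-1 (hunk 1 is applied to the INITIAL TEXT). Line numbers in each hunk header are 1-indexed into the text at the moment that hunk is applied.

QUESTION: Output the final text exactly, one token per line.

Hunk 1: at line 3 remove [butb,gbsr,gmbwp] add [qqeuc,vmj,phldt] -> 8 lines: ijon qygr fsbb qqeuc vmj phldt xhwe voecw
Hunk 2: at line 5 remove [phldt] add [fmpb,dmnp] -> 9 lines: ijon qygr fsbb qqeuc vmj fmpb dmnp xhwe voecw
Hunk 3: at line 2 remove [qqeuc,vmj] add [cxxy,ybq,bvwqy] -> 10 lines: ijon qygr fsbb cxxy ybq bvwqy fmpb dmnp xhwe voecw
Hunk 4: at line 3 remove [ybq,bvwqy,fmpb] add [fgu,vvjp,oolt] -> 10 lines: ijon qygr fsbb cxxy fgu vvjp oolt dmnp xhwe voecw
Hunk 5: at line 6 remove [oolt] add [bqn] -> 10 lines: ijon qygr fsbb cxxy fgu vvjp bqn dmnp xhwe voecw
Hunk 6: at line 2 remove [cxxy,fgu,vvjp] add [kgf] -> 8 lines: ijon qygr fsbb kgf bqn dmnp xhwe voecw

Answer: ijon
qygr
fsbb
kgf
bqn
dmnp
xhwe
voecw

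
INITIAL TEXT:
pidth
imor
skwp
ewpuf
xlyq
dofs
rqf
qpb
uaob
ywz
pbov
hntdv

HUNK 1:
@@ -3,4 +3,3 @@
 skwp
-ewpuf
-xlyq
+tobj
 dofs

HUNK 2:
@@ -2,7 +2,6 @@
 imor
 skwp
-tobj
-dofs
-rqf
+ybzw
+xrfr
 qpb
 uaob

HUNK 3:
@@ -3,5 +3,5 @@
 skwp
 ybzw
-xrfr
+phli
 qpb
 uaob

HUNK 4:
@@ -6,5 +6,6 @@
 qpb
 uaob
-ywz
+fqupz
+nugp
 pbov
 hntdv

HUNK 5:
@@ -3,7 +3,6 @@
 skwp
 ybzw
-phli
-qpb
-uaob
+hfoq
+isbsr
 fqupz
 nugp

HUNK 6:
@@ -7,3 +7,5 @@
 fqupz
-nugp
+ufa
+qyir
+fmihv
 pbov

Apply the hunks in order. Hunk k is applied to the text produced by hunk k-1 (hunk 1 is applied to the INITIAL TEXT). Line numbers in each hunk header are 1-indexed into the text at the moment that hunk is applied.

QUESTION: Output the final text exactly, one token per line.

Hunk 1: at line 3 remove [ewpuf,xlyq] add [tobj] -> 11 lines: pidth imor skwp tobj dofs rqf qpb uaob ywz pbov hntdv
Hunk 2: at line 2 remove [tobj,dofs,rqf] add [ybzw,xrfr] -> 10 lines: pidth imor skwp ybzw xrfr qpb uaob ywz pbov hntdv
Hunk 3: at line 3 remove [xrfr] add [phli] -> 10 lines: pidth imor skwp ybzw phli qpb uaob ywz pbov hntdv
Hunk 4: at line 6 remove [ywz] add [fqupz,nugp] -> 11 lines: pidth imor skwp ybzw phli qpb uaob fqupz nugp pbov hntdv
Hunk 5: at line 3 remove [phli,qpb,uaob] add [hfoq,isbsr] -> 10 lines: pidth imor skwp ybzw hfoq isbsr fqupz nugp pbov hntdv
Hunk 6: at line 7 remove [nugp] add [ufa,qyir,fmihv] -> 12 lines: pidth imor skwp ybzw hfoq isbsr fqupz ufa qyir fmihv pbov hntdv

Answer: pidth
imor
skwp
ybzw
hfoq
isbsr
fqupz
ufa
qyir
fmihv
pbov
hntdv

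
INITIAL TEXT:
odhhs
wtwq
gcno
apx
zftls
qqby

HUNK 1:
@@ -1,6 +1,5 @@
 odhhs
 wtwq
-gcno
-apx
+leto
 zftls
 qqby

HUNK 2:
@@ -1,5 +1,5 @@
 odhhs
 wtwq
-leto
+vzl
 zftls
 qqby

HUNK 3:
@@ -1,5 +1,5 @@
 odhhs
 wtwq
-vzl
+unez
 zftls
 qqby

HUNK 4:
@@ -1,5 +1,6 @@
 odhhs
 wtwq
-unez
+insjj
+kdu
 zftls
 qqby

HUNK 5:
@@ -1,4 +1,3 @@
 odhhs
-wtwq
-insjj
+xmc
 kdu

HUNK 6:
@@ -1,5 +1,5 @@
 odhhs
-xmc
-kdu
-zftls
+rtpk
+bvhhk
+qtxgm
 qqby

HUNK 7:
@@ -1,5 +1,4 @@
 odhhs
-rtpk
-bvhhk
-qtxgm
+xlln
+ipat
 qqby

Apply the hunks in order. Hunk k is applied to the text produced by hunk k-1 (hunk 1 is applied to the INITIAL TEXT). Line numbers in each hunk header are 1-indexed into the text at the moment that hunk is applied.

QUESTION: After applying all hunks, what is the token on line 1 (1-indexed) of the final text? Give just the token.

Hunk 1: at line 1 remove [gcno,apx] add [leto] -> 5 lines: odhhs wtwq leto zftls qqby
Hunk 2: at line 1 remove [leto] add [vzl] -> 5 lines: odhhs wtwq vzl zftls qqby
Hunk 3: at line 1 remove [vzl] add [unez] -> 5 lines: odhhs wtwq unez zftls qqby
Hunk 4: at line 1 remove [unez] add [insjj,kdu] -> 6 lines: odhhs wtwq insjj kdu zftls qqby
Hunk 5: at line 1 remove [wtwq,insjj] add [xmc] -> 5 lines: odhhs xmc kdu zftls qqby
Hunk 6: at line 1 remove [xmc,kdu,zftls] add [rtpk,bvhhk,qtxgm] -> 5 lines: odhhs rtpk bvhhk qtxgm qqby
Hunk 7: at line 1 remove [rtpk,bvhhk,qtxgm] add [xlln,ipat] -> 4 lines: odhhs xlln ipat qqby
Final line 1: odhhs

Answer: odhhs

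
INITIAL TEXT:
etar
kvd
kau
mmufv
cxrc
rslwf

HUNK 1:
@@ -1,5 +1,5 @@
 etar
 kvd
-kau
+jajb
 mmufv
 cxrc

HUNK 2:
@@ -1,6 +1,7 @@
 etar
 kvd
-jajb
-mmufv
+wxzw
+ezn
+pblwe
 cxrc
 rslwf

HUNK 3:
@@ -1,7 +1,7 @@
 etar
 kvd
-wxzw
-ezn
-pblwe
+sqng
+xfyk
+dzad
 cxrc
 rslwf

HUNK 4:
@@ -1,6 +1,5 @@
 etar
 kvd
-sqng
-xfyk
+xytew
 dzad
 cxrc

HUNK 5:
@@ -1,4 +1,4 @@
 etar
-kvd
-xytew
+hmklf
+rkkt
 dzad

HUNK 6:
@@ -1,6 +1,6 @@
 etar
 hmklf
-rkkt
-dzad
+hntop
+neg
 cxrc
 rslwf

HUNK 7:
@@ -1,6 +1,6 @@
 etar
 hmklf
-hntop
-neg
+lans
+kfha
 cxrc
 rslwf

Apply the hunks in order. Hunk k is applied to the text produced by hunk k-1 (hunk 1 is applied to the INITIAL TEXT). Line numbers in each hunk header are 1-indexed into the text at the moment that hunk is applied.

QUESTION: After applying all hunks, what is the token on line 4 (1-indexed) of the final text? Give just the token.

Hunk 1: at line 1 remove [kau] add [jajb] -> 6 lines: etar kvd jajb mmufv cxrc rslwf
Hunk 2: at line 1 remove [jajb,mmufv] add [wxzw,ezn,pblwe] -> 7 lines: etar kvd wxzw ezn pblwe cxrc rslwf
Hunk 3: at line 1 remove [wxzw,ezn,pblwe] add [sqng,xfyk,dzad] -> 7 lines: etar kvd sqng xfyk dzad cxrc rslwf
Hunk 4: at line 1 remove [sqng,xfyk] add [xytew] -> 6 lines: etar kvd xytew dzad cxrc rslwf
Hunk 5: at line 1 remove [kvd,xytew] add [hmklf,rkkt] -> 6 lines: etar hmklf rkkt dzad cxrc rslwf
Hunk 6: at line 1 remove [rkkt,dzad] add [hntop,neg] -> 6 lines: etar hmklf hntop neg cxrc rslwf
Hunk 7: at line 1 remove [hntop,neg] add [lans,kfha] -> 6 lines: etar hmklf lans kfha cxrc rslwf
Final line 4: kfha

Answer: kfha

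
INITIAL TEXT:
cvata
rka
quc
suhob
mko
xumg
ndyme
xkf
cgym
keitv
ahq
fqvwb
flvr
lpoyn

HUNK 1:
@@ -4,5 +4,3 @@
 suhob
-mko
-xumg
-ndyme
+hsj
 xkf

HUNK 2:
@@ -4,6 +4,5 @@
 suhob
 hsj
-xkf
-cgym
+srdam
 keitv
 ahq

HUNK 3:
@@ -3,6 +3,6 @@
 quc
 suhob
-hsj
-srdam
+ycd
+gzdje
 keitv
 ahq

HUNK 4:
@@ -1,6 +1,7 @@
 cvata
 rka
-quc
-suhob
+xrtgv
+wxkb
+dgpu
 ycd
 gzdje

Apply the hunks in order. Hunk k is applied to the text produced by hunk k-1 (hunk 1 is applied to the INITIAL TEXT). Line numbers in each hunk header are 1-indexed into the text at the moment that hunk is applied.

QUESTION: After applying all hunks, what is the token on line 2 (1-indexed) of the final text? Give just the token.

Answer: rka

Derivation:
Hunk 1: at line 4 remove [mko,xumg,ndyme] add [hsj] -> 12 lines: cvata rka quc suhob hsj xkf cgym keitv ahq fqvwb flvr lpoyn
Hunk 2: at line 4 remove [xkf,cgym] add [srdam] -> 11 lines: cvata rka quc suhob hsj srdam keitv ahq fqvwb flvr lpoyn
Hunk 3: at line 3 remove [hsj,srdam] add [ycd,gzdje] -> 11 lines: cvata rka quc suhob ycd gzdje keitv ahq fqvwb flvr lpoyn
Hunk 4: at line 1 remove [quc,suhob] add [xrtgv,wxkb,dgpu] -> 12 lines: cvata rka xrtgv wxkb dgpu ycd gzdje keitv ahq fqvwb flvr lpoyn
Final line 2: rka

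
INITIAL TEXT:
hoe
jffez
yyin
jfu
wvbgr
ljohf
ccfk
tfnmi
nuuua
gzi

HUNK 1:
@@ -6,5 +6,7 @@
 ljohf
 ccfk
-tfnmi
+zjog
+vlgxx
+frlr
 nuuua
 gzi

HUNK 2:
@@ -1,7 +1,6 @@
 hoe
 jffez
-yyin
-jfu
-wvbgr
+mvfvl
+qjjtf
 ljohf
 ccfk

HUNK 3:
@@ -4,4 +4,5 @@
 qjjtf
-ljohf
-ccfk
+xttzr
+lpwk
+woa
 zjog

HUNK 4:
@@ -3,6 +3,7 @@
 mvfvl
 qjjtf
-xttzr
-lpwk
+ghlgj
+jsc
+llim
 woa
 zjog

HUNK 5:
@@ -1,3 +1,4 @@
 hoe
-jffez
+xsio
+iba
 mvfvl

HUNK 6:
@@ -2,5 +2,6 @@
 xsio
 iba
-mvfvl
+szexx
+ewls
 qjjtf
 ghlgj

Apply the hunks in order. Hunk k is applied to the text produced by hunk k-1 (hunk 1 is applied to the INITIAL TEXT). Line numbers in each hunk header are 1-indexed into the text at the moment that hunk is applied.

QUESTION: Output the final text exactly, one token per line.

Answer: hoe
xsio
iba
szexx
ewls
qjjtf
ghlgj
jsc
llim
woa
zjog
vlgxx
frlr
nuuua
gzi

Derivation:
Hunk 1: at line 6 remove [tfnmi] add [zjog,vlgxx,frlr] -> 12 lines: hoe jffez yyin jfu wvbgr ljohf ccfk zjog vlgxx frlr nuuua gzi
Hunk 2: at line 1 remove [yyin,jfu,wvbgr] add [mvfvl,qjjtf] -> 11 lines: hoe jffez mvfvl qjjtf ljohf ccfk zjog vlgxx frlr nuuua gzi
Hunk 3: at line 4 remove [ljohf,ccfk] add [xttzr,lpwk,woa] -> 12 lines: hoe jffez mvfvl qjjtf xttzr lpwk woa zjog vlgxx frlr nuuua gzi
Hunk 4: at line 3 remove [xttzr,lpwk] add [ghlgj,jsc,llim] -> 13 lines: hoe jffez mvfvl qjjtf ghlgj jsc llim woa zjog vlgxx frlr nuuua gzi
Hunk 5: at line 1 remove [jffez] add [xsio,iba] -> 14 lines: hoe xsio iba mvfvl qjjtf ghlgj jsc llim woa zjog vlgxx frlr nuuua gzi
Hunk 6: at line 2 remove [mvfvl] add [szexx,ewls] -> 15 lines: hoe xsio iba szexx ewls qjjtf ghlgj jsc llim woa zjog vlgxx frlr nuuua gzi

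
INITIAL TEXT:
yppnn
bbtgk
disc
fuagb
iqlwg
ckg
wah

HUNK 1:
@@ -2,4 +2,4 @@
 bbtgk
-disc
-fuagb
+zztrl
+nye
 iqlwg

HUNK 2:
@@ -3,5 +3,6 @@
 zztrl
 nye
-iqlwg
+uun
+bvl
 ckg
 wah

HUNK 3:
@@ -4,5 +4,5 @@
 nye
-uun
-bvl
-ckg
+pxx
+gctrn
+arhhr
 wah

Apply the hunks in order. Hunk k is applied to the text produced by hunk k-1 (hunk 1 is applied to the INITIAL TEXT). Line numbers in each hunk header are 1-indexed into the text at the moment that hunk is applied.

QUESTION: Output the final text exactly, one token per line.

Hunk 1: at line 2 remove [disc,fuagb] add [zztrl,nye] -> 7 lines: yppnn bbtgk zztrl nye iqlwg ckg wah
Hunk 2: at line 3 remove [iqlwg] add [uun,bvl] -> 8 lines: yppnn bbtgk zztrl nye uun bvl ckg wah
Hunk 3: at line 4 remove [uun,bvl,ckg] add [pxx,gctrn,arhhr] -> 8 lines: yppnn bbtgk zztrl nye pxx gctrn arhhr wah

Answer: yppnn
bbtgk
zztrl
nye
pxx
gctrn
arhhr
wah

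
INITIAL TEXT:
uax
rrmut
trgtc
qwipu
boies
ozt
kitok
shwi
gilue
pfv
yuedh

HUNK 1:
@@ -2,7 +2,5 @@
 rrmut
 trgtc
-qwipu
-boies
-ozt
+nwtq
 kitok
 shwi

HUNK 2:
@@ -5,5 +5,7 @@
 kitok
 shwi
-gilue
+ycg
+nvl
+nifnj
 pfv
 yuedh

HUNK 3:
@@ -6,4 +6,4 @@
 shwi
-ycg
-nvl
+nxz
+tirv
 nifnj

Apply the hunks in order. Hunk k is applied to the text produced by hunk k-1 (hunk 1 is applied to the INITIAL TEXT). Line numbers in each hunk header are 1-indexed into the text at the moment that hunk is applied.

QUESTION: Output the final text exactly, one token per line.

Hunk 1: at line 2 remove [qwipu,boies,ozt] add [nwtq] -> 9 lines: uax rrmut trgtc nwtq kitok shwi gilue pfv yuedh
Hunk 2: at line 5 remove [gilue] add [ycg,nvl,nifnj] -> 11 lines: uax rrmut trgtc nwtq kitok shwi ycg nvl nifnj pfv yuedh
Hunk 3: at line 6 remove [ycg,nvl] add [nxz,tirv] -> 11 lines: uax rrmut trgtc nwtq kitok shwi nxz tirv nifnj pfv yuedh

Answer: uax
rrmut
trgtc
nwtq
kitok
shwi
nxz
tirv
nifnj
pfv
yuedh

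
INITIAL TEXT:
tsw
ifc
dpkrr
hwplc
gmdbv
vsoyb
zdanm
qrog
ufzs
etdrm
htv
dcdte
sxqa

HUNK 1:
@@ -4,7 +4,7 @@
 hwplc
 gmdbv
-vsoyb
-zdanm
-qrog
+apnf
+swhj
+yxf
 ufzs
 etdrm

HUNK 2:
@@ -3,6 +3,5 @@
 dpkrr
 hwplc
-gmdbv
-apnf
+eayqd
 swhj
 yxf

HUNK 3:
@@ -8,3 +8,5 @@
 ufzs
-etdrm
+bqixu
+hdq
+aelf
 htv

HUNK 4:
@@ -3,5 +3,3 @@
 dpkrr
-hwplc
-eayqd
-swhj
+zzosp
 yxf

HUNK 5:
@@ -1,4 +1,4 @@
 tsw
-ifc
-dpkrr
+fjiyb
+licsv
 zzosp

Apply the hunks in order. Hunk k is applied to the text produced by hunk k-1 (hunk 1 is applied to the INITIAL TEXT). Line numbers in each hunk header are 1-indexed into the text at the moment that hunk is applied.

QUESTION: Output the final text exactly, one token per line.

Hunk 1: at line 4 remove [vsoyb,zdanm,qrog] add [apnf,swhj,yxf] -> 13 lines: tsw ifc dpkrr hwplc gmdbv apnf swhj yxf ufzs etdrm htv dcdte sxqa
Hunk 2: at line 3 remove [gmdbv,apnf] add [eayqd] -> 12 lines: tsw ifc dpkrr hwplc eayqd swhj yxf ufzs etdrm htv dcdte sxqa
Hunk 3: at line 8 remove [etdrm] add [bqixu,hdq,aelf] -> 14 lines: tsw ifc dpkrr hwplc eayqd swhj yxf ufzs bqixu hdq aelf htv dcdte sxqa
Hunk 4: at line 3 remove [hwplc,eayqd,swhj] add [zzosp] -> 12 lines: tsw ifc dpkrr zzosp yxf ufzs bqixu hdq aelf htv dcdte sxqa
Hunk 5: at line 1 remove [ifc,dpkrr] add [fjiyb,licsv] -> 12 lines: tsw fjiyb licsv zzosp yxf ufzs bqixu hdq aelf htv dcdte sxqa

Answer: tsw
fjiyb
licsv
zzosp
yxf
ufzs
bqixu
hdq
aelf
htv
dcdte
sxqa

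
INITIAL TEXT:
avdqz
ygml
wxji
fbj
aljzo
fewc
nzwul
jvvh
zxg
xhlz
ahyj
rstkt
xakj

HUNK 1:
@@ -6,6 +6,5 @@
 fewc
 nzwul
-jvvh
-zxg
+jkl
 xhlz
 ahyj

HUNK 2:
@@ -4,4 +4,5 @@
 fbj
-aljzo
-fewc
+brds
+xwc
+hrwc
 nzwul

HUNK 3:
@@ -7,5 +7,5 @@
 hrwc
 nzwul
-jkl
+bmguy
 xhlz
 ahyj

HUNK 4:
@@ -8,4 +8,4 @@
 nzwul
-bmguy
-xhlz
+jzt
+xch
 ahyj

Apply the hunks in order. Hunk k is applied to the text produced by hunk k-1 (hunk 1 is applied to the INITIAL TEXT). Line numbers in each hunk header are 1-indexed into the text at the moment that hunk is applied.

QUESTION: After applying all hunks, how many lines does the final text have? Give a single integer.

Hunk 1: at line 6 remove [jvvh,zxg] add [jkl] -> 12 lines: avdqz ygml wxji fbj aljzo fewc nzwul jkl xhlz ahyj rstkt xakj
Hunk 2: at line 4 remove [aljzo,fewc] add [brds,xwc,hrwc] -> 13 lines: avdqz ygml wxji fbj brds xwc hrwc nzwul jkl xhlz ahyj rstkt xakj
Hunk 3: at line 7 remove [jkl] add [bmguy] -> 13 lines: avdqz ygml wxji fbj brds xwc hrwc nzwul bmguy xhlz ahyj rstkt xakj
Hunk 4: at line 8 remove [bmguy,xhlz] add [jzt,xch] -> 13 lines: avdqz ygml wxji fbj brds xwc hrwc nzwul jzt xch ahyj rstkt xakj
Final line count: 13

Answer: 13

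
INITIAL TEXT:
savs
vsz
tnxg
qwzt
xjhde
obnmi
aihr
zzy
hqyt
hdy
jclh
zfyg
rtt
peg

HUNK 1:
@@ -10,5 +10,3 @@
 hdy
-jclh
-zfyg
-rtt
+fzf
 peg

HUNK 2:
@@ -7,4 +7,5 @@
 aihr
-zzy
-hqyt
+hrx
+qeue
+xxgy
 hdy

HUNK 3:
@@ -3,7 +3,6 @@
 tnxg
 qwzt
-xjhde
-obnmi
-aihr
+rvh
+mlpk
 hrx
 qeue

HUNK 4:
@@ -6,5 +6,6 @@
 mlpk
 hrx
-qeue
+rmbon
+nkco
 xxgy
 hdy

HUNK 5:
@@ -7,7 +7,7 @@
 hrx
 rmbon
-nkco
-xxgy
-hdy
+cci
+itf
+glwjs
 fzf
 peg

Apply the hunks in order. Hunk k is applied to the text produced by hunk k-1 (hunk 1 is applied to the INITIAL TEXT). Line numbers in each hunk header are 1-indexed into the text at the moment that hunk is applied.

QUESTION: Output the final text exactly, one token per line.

Answer: savs
vsz
tnxg
qwzt
rvh
mlpk
hrx
rmbon
cci
itf
glwjs
fzf
peg

Derivation:
Hunk 1: at line 10 remove [jclh,zfyg,rtt] add [fzf] -> 12 lines: savs vsz tnxg qwzt xjhde obnmi aihr zzy hqyt hdy fzf peg
Hunk 2: at line 7 remove [zzy,hqyt] add [hrx,qeue,xxgy] -> 13 lines: savs vsz tnxg qwzt xjhde obnmi aihr hrx qeue xxgy hdy fzf peg
Hunk 3: at line 3 remove [xjhde,obnmi,aihr] add [rvh,mlpk] -> 12 lines: savs vsz tnxg qwzt rvh mlpk hrx qeue xxgy hdy fzf peg
Hunk 4: at line 6 remove [qeue] add [rmbon,nkco] -> 13 lines: savs vsz tnxg qwzt rvh mlpk hrx rmbon nkco xxgy hdy fzf peg
Hunk 5: at line 7 remove [nkco,xxgy,hdy] add [cci,itf,glwjs] -> 13 lines: savs vsz tnxg qwzt rvh mlpk hrx rmbon cci itf glwjs fzf peg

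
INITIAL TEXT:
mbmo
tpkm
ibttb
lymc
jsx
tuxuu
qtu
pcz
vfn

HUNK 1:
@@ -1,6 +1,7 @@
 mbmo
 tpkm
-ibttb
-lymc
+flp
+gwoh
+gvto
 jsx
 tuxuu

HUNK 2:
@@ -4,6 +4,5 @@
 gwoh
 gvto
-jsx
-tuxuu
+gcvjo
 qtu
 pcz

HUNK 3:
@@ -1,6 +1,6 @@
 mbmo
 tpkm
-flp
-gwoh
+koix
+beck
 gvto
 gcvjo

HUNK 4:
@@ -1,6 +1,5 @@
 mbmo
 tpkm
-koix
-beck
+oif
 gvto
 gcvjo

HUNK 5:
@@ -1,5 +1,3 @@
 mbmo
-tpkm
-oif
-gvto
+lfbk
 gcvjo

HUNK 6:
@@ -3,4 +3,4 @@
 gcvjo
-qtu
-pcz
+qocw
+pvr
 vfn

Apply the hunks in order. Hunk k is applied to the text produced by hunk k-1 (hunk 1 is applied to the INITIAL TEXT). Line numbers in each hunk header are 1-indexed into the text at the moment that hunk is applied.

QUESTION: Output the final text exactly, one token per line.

Answer: mbmo
lfbk
gcvjo
qocw
pvr
vfn

Derivation:
Hunk 1: at line 1 remove [ibttb,lymc] add [flp,gwoh,gvto] -> 10 lines: mbmo tpkm flp gwoh gvto jsx tuxuu qtu pcz vfn
Hunk 2: at line 4 remove [jsx,tuxuu] add [gcvjo] -> 9 lines: mbmo tpkm flp gwoh gvto gcvjo qtu pcz vfn
Hunk 3: at line 1 remove [flp,gwoh] add [koix,beck] -> 9 lines: mbmo tpkm koix beck gvto gcvjo qtu pcz vfn
Hunk 4: at line 1 remove [koix,beck] add [oif] -> 8 lines: mbmo tpkm oif gvto gcvjo qtu pcz vfn
Hunk 5: at line 1 remove [tpkm,oif,gvto] add [lfbk] -> 6 lines: mbmo lfbk gcvjo qtu pcz vfn
Hunk 6: at line 3 remove [qtu,pcz] add [qocw,pvr] -> 6 lines: mbmo lfbk gcvjo qocw pvr vfn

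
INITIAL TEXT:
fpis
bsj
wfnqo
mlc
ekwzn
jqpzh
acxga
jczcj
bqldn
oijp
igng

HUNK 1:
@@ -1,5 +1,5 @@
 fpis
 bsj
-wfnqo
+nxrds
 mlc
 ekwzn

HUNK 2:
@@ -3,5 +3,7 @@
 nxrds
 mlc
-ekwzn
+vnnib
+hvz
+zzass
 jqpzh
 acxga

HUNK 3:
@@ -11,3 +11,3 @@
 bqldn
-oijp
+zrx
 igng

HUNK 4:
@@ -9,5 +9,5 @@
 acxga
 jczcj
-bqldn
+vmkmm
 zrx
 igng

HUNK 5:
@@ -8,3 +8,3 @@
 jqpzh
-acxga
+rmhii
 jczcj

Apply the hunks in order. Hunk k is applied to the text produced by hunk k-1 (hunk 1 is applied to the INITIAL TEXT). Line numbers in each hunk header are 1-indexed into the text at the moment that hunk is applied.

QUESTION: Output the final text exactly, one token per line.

Answer: fpis
bsj
nxrds
mlc
vnnib
hvz
zzass
jqpzh
rmhii
jczcj
vmkmm
zrx
igng

Derivation:
Hunk 1: at line 1 remove [wfnqo] add [nxrds] -> 11 lines: fpis bsj nxrds mlc ekwzn jqpzh acxga jczcj bqldn oijp igng
Hunk 2: at line 3 remove [ekwzn] add [vnnib,hvz,zzass] -> 13 lines: fpis bsj nxrds mlc vnnib hvz zzass jqpzh acxga jczcj bqldn oijp igng
Hunk 3: at line 11 remove [oijp] add [zrx] -> 13 lines: fpis bsj nxrds mlc vnnib hvz zzass jqpzh acxga jczcj bqldn zrx igng
Hunk 4: at line 9 remove [bqldn] add [vmkmm] -> 13 lines: fpis bsj nxrds mlc vnnib hvz zzass jqpzh acxga jczcj vmkmm zrx igng
Hunk 5: at line 8 remove [acxga] add [rmhii] -> 13 lines: fpis bsj nxrds mlc vnnib hvz zzass jqpzh rmhii jczcj vmkmm zrx igng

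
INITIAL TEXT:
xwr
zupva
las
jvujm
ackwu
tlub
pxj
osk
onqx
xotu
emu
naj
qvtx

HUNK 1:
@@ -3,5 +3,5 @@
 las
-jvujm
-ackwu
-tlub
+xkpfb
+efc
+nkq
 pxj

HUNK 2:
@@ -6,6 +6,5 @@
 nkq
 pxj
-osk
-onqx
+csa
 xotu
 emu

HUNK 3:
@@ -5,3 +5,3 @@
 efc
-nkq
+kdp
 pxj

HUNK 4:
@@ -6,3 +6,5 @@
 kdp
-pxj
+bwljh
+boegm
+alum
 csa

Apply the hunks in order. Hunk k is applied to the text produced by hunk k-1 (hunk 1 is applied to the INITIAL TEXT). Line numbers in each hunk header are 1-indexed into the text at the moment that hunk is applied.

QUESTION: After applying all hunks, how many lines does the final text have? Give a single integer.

Hunk 1: at line 3 remove [jvujm,ackwu,tlub] add [xkpfb,efc,nkq] -> 13 lines: xwr zupva las xkpfb efc nkq pxj osk onqx xotu emu naj qvtx
Hunk 2: at line 6 remove [osk,onqx] add [csa] -> 12 lines: xwr zupva las xkpfb efc nkq pxj csa xotu emu naj qvtx
Hunk 3: at line 5 remove [nkq] add [kdp] -> 12 lines: xwr zupva las xkpfb efc kdp pxj csa xotu emu naj qvtx
Hunk 4: at line 6 remove [pxj] add [bwljh,boegm,alum] -> 14 lines: xwr zupva las xkpfb efc kdp bwljh boegm alum csa xotu emu naj qvtx
Final line count: 14

Answer: 14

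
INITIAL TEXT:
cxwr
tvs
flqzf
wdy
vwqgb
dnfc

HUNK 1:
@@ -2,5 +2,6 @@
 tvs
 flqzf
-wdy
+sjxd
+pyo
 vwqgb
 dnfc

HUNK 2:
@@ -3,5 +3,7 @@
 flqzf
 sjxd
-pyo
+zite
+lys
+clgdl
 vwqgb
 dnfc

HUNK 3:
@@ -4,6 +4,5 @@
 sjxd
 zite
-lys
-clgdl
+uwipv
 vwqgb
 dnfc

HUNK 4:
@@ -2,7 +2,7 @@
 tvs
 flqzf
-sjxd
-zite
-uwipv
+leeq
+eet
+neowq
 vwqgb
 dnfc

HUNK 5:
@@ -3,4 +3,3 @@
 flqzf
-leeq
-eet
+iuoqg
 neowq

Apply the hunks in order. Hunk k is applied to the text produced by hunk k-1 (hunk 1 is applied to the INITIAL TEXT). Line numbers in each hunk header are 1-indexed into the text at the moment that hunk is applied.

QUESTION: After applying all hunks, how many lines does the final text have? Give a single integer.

Answer: 7

Derivation:
Hunk 1: at line 2 remove [wdy] add [sjxd,pyo] -> 7 lines: cxwr tvs flqzf sjxd pyo vwqgb dnfc
Hunk 2: at line 3 remove [pyo] add [zite,lys,clgdl] -> 9 lines: cxwr tvs flqzf sjxd zite lys clgdl vwqgb dnfc
Hunk 3: at line 4 remove [lys,clgdl] add [uwipv] -> 8 lines: cxwr tvs flqzf sjxd zite uwipv vwqgb dnfc
Hunk 4: at line 2 remove [sjxd,zite,uwipv] add [leeq,eet,neowq] -> 8 lines: cxwr tvs flqzf leeq eet neowq vwqgb dnfc
Hunk 5: at line 3 remove [leeq,eet] add [iuoqg] -> 7 lines: cxwr tvs flqzf iuoqg neowq vwqgb dnfc
Final line count: 7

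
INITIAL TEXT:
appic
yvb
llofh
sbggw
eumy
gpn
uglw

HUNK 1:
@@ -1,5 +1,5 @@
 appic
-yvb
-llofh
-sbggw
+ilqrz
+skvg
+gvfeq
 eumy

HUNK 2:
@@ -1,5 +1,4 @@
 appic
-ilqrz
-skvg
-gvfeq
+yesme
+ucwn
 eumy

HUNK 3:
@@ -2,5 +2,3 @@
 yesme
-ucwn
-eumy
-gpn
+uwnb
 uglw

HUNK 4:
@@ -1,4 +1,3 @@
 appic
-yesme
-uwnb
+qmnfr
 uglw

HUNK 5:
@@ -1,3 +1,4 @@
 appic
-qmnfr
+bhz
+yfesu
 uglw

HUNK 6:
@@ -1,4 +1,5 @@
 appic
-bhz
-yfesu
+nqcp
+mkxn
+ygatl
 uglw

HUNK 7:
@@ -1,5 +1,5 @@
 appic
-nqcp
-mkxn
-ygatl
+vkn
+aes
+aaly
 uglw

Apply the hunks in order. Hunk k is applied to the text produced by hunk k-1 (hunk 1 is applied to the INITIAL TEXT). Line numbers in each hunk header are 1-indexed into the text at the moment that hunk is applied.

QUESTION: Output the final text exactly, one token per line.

Hunk 1: at line 1 remove [yvb,llofh,sbggw] add [ilqrz,skvg,gvfeq] -> 7 lines: appic ilqrz skvg gvfeq eumy gpn uglw
Hunk 2: at line 1 remove [ilqrz,skvg,gvfeq] add [yesme,ucwn] -> 6 lines: appic yesme ucwn eumy gpn uglw
Hunk 3: at line 2 remove [ucwn,eumy,gpn] add [uwnb] -> 4 lines: appic yesme uwnb uglw
Hunk 4: at line 1 remove [yesme,uwnb] add [qmnfr] -> 3 lines: appic qmnfr uglw
Hunk 5: at line 1 remove [qmnfr] add [bhz,yfesu] -> 4 lines: appic bhz yfesu uglw
Hunk 6: at line 1 remove [bhz,yfesu] add [nqcp,mkxn,ygatl] -> 5 lines: appic nqcp mkxn ygatl uglw
Hunk 7: at line 1 remove [nqcp,mkxn,ygatl] add [vkn,aes,aaly] -> 5 lines: appic vkn aes aaly uglw

Answer: appic
vkn
aes
aaly
uglw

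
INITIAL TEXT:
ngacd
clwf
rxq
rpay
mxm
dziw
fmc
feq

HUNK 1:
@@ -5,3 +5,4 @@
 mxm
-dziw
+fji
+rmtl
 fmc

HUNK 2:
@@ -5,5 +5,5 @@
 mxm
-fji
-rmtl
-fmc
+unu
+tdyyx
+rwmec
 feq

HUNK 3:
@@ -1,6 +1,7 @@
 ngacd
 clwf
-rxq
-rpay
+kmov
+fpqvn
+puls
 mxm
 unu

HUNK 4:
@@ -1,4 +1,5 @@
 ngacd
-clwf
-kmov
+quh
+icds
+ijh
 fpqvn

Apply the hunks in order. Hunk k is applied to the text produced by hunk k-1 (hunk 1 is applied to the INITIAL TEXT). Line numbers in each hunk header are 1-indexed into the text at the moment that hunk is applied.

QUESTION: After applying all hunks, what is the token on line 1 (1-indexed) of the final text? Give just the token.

Hunk 1: at line 5 remove [dziw] add [fji,rmtl] -> 9 lines: ngacd clwf rxq rpay mxm fji rmtl fmc feq
Hunk 2: at line 5 remove [fji,rmtl,fmc] add [unu,tdyyx,rwmec] -> 9 lines: ngacd clwf rxq rpay mxm unu tdyyx rwmec feq
Hunk 3: at line 1 remove [rxq,rpay] add [kmov,fpqvn,puls] -> 10 lines: ngacd clwf kmov fpqvn puls mxm unu tdyyx rwmec feq
Hunk 4: at line 1 remove [clwf,kmov] add [quh,icds,ijh] -> 11 lines: ngacd quh icds ijh fpqvn puls mxm unu tdyyx rwmec feq
Final line 1: ngacd

Answer: ngacd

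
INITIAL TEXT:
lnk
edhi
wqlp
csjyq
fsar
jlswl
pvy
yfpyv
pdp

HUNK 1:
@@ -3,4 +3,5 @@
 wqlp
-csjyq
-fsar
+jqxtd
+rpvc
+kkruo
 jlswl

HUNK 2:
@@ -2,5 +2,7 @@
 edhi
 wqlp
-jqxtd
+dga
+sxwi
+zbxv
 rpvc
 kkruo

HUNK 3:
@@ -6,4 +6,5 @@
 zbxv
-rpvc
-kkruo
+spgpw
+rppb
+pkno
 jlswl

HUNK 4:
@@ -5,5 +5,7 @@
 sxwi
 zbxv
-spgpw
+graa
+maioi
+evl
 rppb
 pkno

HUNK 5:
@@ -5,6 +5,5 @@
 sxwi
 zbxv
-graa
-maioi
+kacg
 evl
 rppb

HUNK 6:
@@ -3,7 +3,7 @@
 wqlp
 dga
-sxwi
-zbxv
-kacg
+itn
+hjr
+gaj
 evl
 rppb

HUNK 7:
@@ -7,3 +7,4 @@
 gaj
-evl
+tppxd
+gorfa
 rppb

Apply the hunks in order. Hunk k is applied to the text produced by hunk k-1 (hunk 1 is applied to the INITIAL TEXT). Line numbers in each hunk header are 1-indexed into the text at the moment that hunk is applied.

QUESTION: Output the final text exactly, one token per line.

Answer: lnk
edhi
wqlp
dga
itn
hjr
gaj
tppxd
gorfa
rppb
pkno
jlswl
pvy
yfpyv
pdp

Derivation:
Hunk 1: at line 3 remove [csjyq,fsar] add [jqxtd,rpvc,kkruo] -> 10 lines: lnk edhi wqlp jqxtd rpvc kkruo jlswl pvy yfpyv pdp
Hunk 2: at line 2 remove [jqxtd] add [dga,sxwi,zbxv] -> 12 lines: lnk edhi wqlp dga sxwi zbxv rpvc kkruo jlswl pvy yfpyv pdp
Hunk 3: at line 6 remove [rpvc,kkruo] add [spgpw,rppb,pkno] -> 13 lines: lnk edhi wqlp dga sxwi zbxv spgpw rppb pkno jlswl pvy yfpyv pdp
Hunk 4: at line 5 remove [spgpw] add [graa,maioi,evl] -> 15 lines: lnk edhi wqlp dga sxwi zbxv graa maioi evl rppb pkno jlswl pvy yfpyv pdp
Hunk 5: at line 5 remove [graa,maioi] add [kacg] -> 14 lines: lnk edhi wqlp dga sxwi zbxv kacg evl rppb pkno jlswl pvy yfpyv pdp
Hunk 6: at line 3 remove [sxwi,zbxv,kacg] add [itn,hjr,gaj] -> 14 lines: lnk edhi wqlp dga itn hjr gaj evl rppb pkno jlswl pvy yfpyv pdp
Hunk 7: at line 7 remove [evl] add [tppxd,gorfa] -> 15 lines: lnk edhi wqlp dga itn hjr gaj tppxd gorfa rppb pkno jlswl pvy yfpyv pdp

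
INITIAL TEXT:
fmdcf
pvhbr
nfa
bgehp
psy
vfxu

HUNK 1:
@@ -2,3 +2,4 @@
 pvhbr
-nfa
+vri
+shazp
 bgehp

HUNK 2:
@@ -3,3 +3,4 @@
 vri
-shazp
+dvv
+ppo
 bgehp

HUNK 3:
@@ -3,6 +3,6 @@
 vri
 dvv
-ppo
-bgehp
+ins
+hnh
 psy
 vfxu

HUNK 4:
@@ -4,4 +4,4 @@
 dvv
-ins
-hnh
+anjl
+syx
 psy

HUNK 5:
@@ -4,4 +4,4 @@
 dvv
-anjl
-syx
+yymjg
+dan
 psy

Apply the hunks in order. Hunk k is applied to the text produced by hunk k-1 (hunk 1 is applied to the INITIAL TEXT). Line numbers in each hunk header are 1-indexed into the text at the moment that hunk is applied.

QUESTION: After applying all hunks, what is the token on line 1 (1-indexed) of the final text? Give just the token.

Hunk 1: at line 2 remove [nfa] add [vri,shazp] -> 7 lines: fmdcf pvhbr vri shazp bgehp psy vfxu
Hunk 2: at line 3 remove [shazp] add [dvv,ppo] -> 8 lines: fmdcf pvhbr vri dvv ppo bgehp psy vfxu
Hunk 3: at line 3 remove [ppo,bgehp] add [ins,hnh] -> 8 lines: fmdcf pvhbr vri dvv ins hnh psy vfxu
Hunk 4: at line 4 remove [ins,hnh] add [anjl,syx] -> 8 lines: fmdcf pvhbr vri dvv anjl syx psy vfxu
Hunk 5: at line 4 remove [anjl,syx] add [yymjg,dan] -> 8 lines: fmdcf pvhbr vri dvv yymjg dan psy vfxu
Final line 1: fmdcf

Answer: fmdcf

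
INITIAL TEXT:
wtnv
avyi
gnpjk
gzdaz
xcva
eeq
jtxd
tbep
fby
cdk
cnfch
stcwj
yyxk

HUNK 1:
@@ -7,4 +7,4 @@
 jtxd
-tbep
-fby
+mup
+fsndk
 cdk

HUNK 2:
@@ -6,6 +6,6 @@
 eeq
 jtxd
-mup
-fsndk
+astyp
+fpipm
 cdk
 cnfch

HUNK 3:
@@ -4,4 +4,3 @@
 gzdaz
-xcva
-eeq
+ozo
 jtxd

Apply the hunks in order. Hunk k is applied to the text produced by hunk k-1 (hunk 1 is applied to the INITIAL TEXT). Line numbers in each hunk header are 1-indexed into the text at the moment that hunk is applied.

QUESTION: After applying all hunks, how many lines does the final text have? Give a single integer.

Answer: 12

Derivation:
Hunk 1: at line 7 remove [tbep,fby] add [mup,fsndk] -> 13 lines: wtnv avyi gnpjk gzdaz xcva eeq jtxd mup fsndk cdk cnfch stcwj yyxk
Hunk 2: at line 6 remove [mup,fsndk] add [astyp,fpipm] -> 13 lines: wtnv avyi gnpjk gzdaz xcva eeq jtxd astyp fpipm cdk cnfch stcwj yyxk
Hunk 3: at line 4 remove [xcva,eeq] add [ozo] -> 12 lines: wtnv avyi gnpjk gzdaz ozo jtxd astyp fpipm cdk cnfch stcwj yyxk
Final line count: 12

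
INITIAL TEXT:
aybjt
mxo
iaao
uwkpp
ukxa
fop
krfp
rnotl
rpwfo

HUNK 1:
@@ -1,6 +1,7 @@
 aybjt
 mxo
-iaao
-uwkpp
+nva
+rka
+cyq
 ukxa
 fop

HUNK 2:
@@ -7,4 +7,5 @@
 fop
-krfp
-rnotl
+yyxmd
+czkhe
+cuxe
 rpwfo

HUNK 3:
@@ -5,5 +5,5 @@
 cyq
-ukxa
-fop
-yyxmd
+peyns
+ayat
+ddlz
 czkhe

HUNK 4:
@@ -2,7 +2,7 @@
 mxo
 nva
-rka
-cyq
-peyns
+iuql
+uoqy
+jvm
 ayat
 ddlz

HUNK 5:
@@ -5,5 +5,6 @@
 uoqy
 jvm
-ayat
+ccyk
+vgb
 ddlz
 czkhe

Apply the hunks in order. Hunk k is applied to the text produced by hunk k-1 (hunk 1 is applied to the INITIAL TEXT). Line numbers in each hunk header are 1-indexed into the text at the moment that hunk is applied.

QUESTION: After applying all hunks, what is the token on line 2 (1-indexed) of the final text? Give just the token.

Answer: mxo

Derivation:
Hunk 1: at line 1 remove [iaao,uwkpp] add [nva,rka,cyq] -> 10 lines: aybjt mxo nva rka cyq ukxa fop krfp rnotl rpwfo
Hunk 2: at line 7 remove [krfp,rnotl] add [yyxmd,czkhe,cuxe] -> 11 lines: aybjt mxo nva rka cyq ukxa fop yyxmd czkhe cuxe rpwfo
Hunk 3: at line 5 remove [ukxa,fop,yyxmd] add [peyns,ayat,ddlz] -> 11 lines: aybjt mxo nva rka cyq peyns ayat ddlz czkhe cuxe rpwfo
Hunk 4: at line 2 remove [rka,cyq,peyns] add [iuql,uoqy,jvm] -> 11 lines: aybjt mxo nva iuql uoqy jvm ayat ddlz czkhe cuxe rpwfo
Hunk 5: at line 5 remove [ayat] add [ccyk,vgb] -> 12 lines: aybjt mxo nva iuql uoqy jvm ccyk vgb ddlz czkhe cuxe rpwfo
Final line 2: mxo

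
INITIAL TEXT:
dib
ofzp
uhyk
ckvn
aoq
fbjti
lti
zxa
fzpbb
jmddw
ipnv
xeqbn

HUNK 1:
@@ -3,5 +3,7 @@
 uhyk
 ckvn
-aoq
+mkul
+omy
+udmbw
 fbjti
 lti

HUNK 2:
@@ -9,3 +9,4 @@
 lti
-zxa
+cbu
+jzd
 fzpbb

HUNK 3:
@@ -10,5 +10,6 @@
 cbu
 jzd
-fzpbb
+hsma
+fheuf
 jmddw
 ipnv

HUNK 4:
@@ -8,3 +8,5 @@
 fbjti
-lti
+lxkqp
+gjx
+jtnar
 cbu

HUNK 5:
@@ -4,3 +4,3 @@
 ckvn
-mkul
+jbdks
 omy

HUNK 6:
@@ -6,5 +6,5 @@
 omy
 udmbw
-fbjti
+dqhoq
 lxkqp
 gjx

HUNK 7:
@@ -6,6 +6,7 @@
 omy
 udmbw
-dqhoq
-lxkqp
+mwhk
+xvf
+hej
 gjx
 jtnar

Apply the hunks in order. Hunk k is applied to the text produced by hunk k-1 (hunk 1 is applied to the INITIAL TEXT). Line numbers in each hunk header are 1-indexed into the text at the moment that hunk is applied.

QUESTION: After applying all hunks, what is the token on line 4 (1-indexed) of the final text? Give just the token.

Hunk 1: at line 3 remove [aoq] add [mkul,omy,udmbw] -> 14 lines: dib ofzp uhyk ckvn mkul omy udmbw fbjti lti zxa fzpbb jmddw ipnv xeqbn
Hunk 2: at line 9 remove [zxa] add [cbu,jzd] -> 15 lines: dib ofzp uhyk ckvn mkul omy udmbw fbjti lti cbu jzd fzpbb jmddw ipnv xeqbn
Hunk 3: at line 10 remove [fzpbb] add [hsma,fheuf] -> 16 lines: dib ofzp uhyk ckvn mkul omy udmbw fbjti lti cbu jzd hsma fheuf jmddw ipnv xeqbn
Hunk 4: at line 8 remove [lti] add [lxkqp,gjx,jtnar] -> 18 lines: dib ofzp uhyk ckvn mkul omy udmbw fbjti lxkqp gjx jtnar cbu jzd hsma fheuf jmddw ipnv xeqbn
Hunk 5: at line 4 remove [mkul] add [jbdks] -> 18 lines: dib ofzp uhyk ckvn jbdks omy udmbw fbjti lxkqp gjx jtnar cbu jzd hsma fheuf jmddw ipnv xeqbn
Hunk 6: at line 6 remove [fbjti] add [dqhoq] -> 18 lines: dib ofzp uhyk ckvn jbdks omy udmbw dqhoq lxkqp gjx jtnar cbu jzd hsma fheuf jmddw ipnv xeqbn
Hunk 7: at line 6 remove [dqhoq,lxkqp] add [mwhk,xvf,hej] -> 19 lines: dib ofzp uhyk ckvn jbdks omy udmbw mwhk xvf hej gjx jtnar cbu jzd hsma fheuf jmddw ipnv xeqbn
Final line 4: ckvn

Answer: ckvn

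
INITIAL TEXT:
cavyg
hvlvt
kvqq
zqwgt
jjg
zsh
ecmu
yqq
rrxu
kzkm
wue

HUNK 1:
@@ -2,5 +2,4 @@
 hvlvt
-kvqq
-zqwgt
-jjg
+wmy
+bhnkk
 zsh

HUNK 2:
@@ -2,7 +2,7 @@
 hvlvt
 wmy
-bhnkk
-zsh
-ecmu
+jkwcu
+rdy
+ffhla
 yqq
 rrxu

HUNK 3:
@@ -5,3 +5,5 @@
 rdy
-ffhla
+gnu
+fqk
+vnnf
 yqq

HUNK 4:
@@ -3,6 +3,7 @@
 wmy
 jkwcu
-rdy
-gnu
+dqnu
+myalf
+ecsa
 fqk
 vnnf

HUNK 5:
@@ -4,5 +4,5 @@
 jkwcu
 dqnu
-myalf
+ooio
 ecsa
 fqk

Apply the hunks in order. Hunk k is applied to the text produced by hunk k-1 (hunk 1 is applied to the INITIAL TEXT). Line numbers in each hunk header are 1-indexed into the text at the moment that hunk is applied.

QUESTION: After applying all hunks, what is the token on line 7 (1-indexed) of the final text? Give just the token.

Hunk 1: at line 2 remove [kvqq,zqwgt,jjg] add [wmy,bhnkk] -> 10 lines: cavyg hvlvt wmy bhnkk zsh ecmu yqq rrxu kzkm wue
Hunk 2: at line 2 remove [bhnkk,zsh,ecmu] add [jkwcu,rdy,ffhla] -> 10 lines: cavyg hvlvt wmy jkwcu rdy ffhla yqq rrxu kzkm wue
Hunk 3: at line 5 remove [ffhla] add [gnu,fqk,vnnf] -> 12 lines: cavyg hvlvt wmy jkwcu rdy gnu fqk vnnf yqq rrxu kzkm wue
Hunk 4: at line 3 remove [rdy,gnu] add [dqnu,myalf,ecsa] -> 13 lines: cavyg hvlvt wmy jkwcu dqnu myalf ecsa fqk vnnf yqq rrxu kzkm wue
Hunk 5: at line 4 remove [myalf] add [ooio] -> 13 lines: cavyg hvlvt wmy jkwcu dqnu ooio ecsa fqk vnnf yqq rrxu kzkm wue
Final line 7: ecsa

Answer: ecsa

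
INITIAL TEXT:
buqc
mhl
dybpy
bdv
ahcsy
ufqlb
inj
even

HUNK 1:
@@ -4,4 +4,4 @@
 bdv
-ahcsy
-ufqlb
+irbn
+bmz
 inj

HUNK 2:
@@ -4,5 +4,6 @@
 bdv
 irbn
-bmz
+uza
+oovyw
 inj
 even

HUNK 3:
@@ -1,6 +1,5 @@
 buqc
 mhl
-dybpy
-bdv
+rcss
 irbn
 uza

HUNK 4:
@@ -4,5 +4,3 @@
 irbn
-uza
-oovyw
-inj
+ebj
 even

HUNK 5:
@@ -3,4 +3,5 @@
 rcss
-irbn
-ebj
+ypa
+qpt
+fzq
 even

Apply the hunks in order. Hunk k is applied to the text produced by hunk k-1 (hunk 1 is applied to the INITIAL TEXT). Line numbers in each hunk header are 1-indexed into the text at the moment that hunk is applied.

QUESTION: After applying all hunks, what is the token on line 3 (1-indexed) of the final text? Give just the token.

Hunk 1: at line 4 remove [ahcsy,ufqlb] add [irbn,bmz] -> 8 lines: buqc mhl dybpy bdv irbn bmz inj even
Hunk 2: at line 4 remove [bmz] add [uza,oovyw] -> 9 lines: buqc mhl dybpy bdv irbn uza oovyw inj even
Hunk 3: at line 1 remove [dybpy,bdv] add [rcss] -> 8 lines: buqc mhl rcss irbn uza oovyw inj even
Hunk 4: at line 4 remove [uza,oovyw,inj] add [ebj] -> 6 lines: buqc mhl rcss irbn ebj even
Hunk 5: at line 3 remove [irbn,ebj] add [ypa,qpt,fzq] -> 7 lines: buqc mhl rcss ypa qpt fzq even
Final line 3: rcss

Answer: rcss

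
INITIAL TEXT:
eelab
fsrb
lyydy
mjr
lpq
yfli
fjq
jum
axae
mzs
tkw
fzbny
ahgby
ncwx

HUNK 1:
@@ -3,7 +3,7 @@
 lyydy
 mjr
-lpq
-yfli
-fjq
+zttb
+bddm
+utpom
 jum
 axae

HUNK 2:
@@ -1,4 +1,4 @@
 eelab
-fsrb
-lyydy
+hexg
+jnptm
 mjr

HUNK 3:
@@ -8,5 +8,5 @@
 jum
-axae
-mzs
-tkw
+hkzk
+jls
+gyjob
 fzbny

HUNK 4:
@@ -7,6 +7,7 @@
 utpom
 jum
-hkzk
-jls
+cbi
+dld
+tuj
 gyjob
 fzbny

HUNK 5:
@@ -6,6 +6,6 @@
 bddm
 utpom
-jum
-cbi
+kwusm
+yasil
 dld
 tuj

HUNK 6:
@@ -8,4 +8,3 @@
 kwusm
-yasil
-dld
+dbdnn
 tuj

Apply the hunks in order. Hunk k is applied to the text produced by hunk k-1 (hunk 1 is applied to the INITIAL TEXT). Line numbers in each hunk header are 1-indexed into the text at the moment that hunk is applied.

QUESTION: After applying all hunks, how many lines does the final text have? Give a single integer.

Hunk 1: at line 3 remove [lpq,yfli,fjq] add [zttb,bddm,utpom] -> 14 lines: eelab fsrb lyydy mjr zttb bddm utpom jum axae mzs tkw fzbny ahgby ncwx
Hunk 2: at line 1 remove [fsrb,lyydy] add [hexg,jnptm] -> 14 lines: eelab hexg jnptm mjr zttb bddm utpom jum axae mzs tkw fzbny ahgby ncwx
Hunk 3: at line 8 remove [axae,mzs,tkw] add [hkzk,jls,gyjob] -> 14 lines: eelab hexg jnptm mjr zttb bddm utpom jum hkzk jls gyjob fzbny ahgby ncwx
Hunk 4: at line 7 remove [hkzk,jls] add [cbi,dld,tuj] -> 15 lines: eelab hexg jnptm mjr zttb bddm utpom jum cbi dld tuj gyjob fzbny ahgby ncwx
Hunk 5: at line 6 remove [jum,cbi] add [kwusm,yasil] -> 15 lines: eelab hexg jnptm mjr zttb bddm utpom kwusm yasil dld tuj gyjob fzbny ahgby ncwx
Hunk 6: at line 8 remove [yasil,dld] add [dbdnn] -> 14 lines: eelab hexg jnptm mjr zttb bddm utpom kwusm dbdnn tuj gyjob fzbny ahgby ncwx
Final line count: 14

Answer: 14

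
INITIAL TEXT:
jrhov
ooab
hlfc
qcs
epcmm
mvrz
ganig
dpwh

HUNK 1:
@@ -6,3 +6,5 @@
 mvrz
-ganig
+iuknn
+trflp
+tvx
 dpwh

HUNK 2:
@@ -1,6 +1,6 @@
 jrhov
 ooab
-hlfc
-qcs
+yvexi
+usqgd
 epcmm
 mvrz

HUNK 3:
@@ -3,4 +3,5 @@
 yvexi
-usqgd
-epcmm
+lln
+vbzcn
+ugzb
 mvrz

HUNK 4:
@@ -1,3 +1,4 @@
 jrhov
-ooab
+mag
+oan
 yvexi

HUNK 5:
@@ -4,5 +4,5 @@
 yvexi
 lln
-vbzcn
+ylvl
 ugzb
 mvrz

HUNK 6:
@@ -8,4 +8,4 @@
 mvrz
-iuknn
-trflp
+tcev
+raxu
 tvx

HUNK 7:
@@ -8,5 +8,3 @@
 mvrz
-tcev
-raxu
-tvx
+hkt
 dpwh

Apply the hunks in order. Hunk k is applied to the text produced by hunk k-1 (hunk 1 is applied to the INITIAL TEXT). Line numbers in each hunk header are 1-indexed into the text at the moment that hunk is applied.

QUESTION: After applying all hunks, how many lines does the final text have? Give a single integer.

Hunk 1: at line 6 remove [ganig] add [iuknn,trflp,tvx] -> 10 lines: jrhov ooab hlfc qcs epcmm mvrz iuknn trflp tvx dpwh
Hunk 2: at line 1 remove [hlfc,qcs] add [yvexi,usqgd] -> 10 lines: jrhov ooab yvexi usqgd epcmm mvrz iuknn trflp tvx dpwh
Hunk 3: at line 3 remove [usqgd,epcmm] add [lln,vbzcn,ugzb] -> 11 lines: jrhov ooab yvexi lln vbzcn ugzb mvrz iuknn trflp tvx dpwh
Hunk 4: at line 1 remove [ooab] add [mag,oan] -> 12 lines: jrhov mag oan yvexi lln vbzcn ugzb mvrz iuknn trflp tvx dpwh
Hunk 5: at line 4 remove [vbzcn] add [ylvl] -> 12 lines: jrhov mag oan yvexi lln ylvl ugzb mvrz iuknn trflp tvx dpwh
Hunk 6: at line 8 remove [iuknn,trflp] add [tcev,raxu] -> 12 lines: jrhov mag oan yvexi lln ylvl ugzb mvrz tcev raxu tvx dpwh
Hunk 7: at line 8 remove [tcev,raxu,tvx] add [hkt] -> 10 lines: jrhov mag oan yvexi lln ylvl ugzb mvrz hkt dpwh
Final line count: 10

Answer: 10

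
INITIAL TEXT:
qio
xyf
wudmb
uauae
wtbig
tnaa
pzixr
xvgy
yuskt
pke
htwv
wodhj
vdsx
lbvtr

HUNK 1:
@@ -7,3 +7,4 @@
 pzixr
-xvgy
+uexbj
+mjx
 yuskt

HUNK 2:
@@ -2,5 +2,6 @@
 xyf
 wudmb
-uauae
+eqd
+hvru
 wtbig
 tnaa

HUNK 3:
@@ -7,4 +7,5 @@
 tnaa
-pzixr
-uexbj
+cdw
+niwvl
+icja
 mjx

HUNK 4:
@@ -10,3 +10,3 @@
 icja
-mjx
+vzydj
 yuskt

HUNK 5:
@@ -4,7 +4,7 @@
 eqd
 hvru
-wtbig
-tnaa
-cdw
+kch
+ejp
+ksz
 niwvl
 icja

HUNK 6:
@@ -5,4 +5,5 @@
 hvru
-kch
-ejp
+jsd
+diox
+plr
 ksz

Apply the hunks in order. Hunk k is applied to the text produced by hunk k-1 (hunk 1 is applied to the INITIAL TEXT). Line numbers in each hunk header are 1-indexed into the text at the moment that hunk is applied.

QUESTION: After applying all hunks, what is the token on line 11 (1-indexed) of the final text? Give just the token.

Hunk 1: at line 7 remove [xvgy] add [uexbj,mjx] -> 15 lines: qio xyf wudmb uauae wtbig tnaa pzixr uexbj mjx yuskt pke htwv wodhj vdsx lbvtr
Hunk 2: at line 2 remove [uauae] add [eqd,hvru] -> 16 lines: qio xyf wudmb eqd hvru wtbig tnaa pzixr uexbj mjx yuskt pke htwv wodhj vdsx lbvtr
Hunk 3: at line 7 remove [pzixr,uexbj] add [cdw,niwvl,icja] -> 17 lines: qio xyf wudmb eqd hvru wtbig tnaa cdw niwvl icja mjx yuskt pke htwv wodhj vdsx lbvtr
Hunk 4: at line 10 remove [mjx] add [vzydj] -> 17 lines: qio xyf wudmb eqd hvru wtbig tnaa cdw niwvl icja vzydj yuskt pke htwv wodhj vdsx lbvtr
Hunk 5: at line 4 remove [wtbig,tnaa,cdw] add [kch,ejp,ksz] -> 17 lines: qio xyf wudmb eqd hvru kch ejp ksz niwvl icja vzydj yuskt pke htwv wodhj vdsx lbvtr
Hunk 6: at line 5 remove [kch,ejp] add [jsd,diox,plr] -> 18 lines: qio xyf wudmb eqd hvru jsd diox plr ksz niwvl icja vzydj yuskt pke htwv wodhj vdsx lbvtr
Final line 11: icja

Answer: icja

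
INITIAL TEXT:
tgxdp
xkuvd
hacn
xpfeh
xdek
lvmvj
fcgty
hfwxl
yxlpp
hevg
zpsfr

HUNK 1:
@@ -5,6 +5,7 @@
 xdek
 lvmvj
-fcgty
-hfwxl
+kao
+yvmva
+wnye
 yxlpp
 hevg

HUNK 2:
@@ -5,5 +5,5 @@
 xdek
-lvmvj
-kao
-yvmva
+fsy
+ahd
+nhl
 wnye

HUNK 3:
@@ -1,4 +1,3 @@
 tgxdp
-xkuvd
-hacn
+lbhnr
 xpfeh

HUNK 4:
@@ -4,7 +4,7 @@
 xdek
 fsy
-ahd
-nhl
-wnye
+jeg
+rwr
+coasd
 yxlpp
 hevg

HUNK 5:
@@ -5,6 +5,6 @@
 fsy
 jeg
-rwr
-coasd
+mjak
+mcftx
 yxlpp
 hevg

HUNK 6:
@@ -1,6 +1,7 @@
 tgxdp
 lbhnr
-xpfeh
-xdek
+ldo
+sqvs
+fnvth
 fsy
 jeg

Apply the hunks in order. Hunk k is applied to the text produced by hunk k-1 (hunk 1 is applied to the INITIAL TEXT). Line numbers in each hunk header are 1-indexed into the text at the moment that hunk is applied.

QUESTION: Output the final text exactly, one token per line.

Answer: tgxdp
lbhnr
ldo
sqvs
fnvth
fsy
jeg
mjak
mcftx
yxlpp
hevg
zpsfr

Derivation:
Hunk 1: at line 5 remove [fcgty,hfwxl] add [kao,yvmva,wnye] -> 12 lines: tgxdp xkuvd hacn xpfeh xdek lvmvj kao yvmva wnye yxlpp hevg zpsfr
Hunk 2: at line 5 remove [lvmvj,kao,yvmva] add [fsy,ahd,nhl] -> 12 lines: tgxdp xkuvd hacn xpfeh xdek fsy ahd nhl wnye yxlpp hevg zpsfr
Hunk 3: at line 1 remove [xkuvd,hacn] add [lbhnr] -> 11 lines: tgxdp lbhnr xpfeh xdek fsy ahd nhl wnye yxlpp hevg zpsfr
Hunk 4: at line 4 remove [ahd,nhl,wnye] add [jeg,rwr,coasd] -> 11 lines: tgxdp lbhnr xpfeh xdek fsy jeg rwr coasd yxlpp hevg zpsfr
Hunk 5: at line 5 remove [rwr,coasd] add [mjak,mcftx] -> 11 lines: tgxdp lbhnr xpfeh xdek fsy jeg mjak mcftx yxlpp hevg zpsfr
Hunk 6: at line 1 remove [xpfeh,xdek] add [ldo,sqvs,fnvth] -> 12 lines: tgxdp lbhnr ldo sqvs fnvth fsy jeg mjak mcftx yxlpp hevg zpsfr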